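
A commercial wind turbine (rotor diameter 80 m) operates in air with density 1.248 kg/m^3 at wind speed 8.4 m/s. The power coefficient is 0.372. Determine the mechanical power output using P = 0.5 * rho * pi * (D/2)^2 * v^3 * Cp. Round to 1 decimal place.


Step 1 -- Compute swept area:
  A = pi * (D/2)^2 = pi * (80/2)^2 = 5026.55 m^2
Step 2 -- Apply wind power equation:
  P = 0.5 * rho * A * v^3 * Cp
  v^3 = 8.4^3 = 592.704
  P = 0.5 * 1.248 * 5026.55 * 592.704 * 0.372
  P = 691568.6 W

691568.6


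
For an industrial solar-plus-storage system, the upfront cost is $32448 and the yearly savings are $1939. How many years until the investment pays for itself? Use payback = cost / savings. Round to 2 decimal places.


Simple payback period = initial cost / annual savings
Payback = 32448 / 1939
Payback = 16.73 years

16.73


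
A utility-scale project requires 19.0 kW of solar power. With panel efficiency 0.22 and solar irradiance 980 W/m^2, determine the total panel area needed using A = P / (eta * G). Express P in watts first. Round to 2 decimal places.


Convert target power to watts: P = 19.0 * 1000 = 19000.0 W
Compute denominator: eta * G = 0.22 * 980 = 215.6
Required area A = P / (eta * G) = 19000.0 / 215.6
A = 88.13 m^2

88.13


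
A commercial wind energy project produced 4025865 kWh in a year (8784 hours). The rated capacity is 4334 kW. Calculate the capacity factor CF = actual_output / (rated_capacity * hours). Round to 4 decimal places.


Capacity factor = actual output / maximum possible output
Maximum possible = rated * hours = 4334 * 8784 = 38069856 kWh
CF = 4025865 / 38069856
CF = 0.1057

0.1057


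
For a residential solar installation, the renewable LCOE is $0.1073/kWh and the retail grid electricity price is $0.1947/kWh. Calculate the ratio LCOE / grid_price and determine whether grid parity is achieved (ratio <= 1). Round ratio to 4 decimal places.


Compare LCOE to grid price:
  LCOE = $0.1073/kWh, Grid price = $0.1947/kWh
  Ratio = LCOE / grid_price = 0.1073 / 0.1947 = 0.5511
  Grid parity achieved (ratio <= 1)? yes

0.5511


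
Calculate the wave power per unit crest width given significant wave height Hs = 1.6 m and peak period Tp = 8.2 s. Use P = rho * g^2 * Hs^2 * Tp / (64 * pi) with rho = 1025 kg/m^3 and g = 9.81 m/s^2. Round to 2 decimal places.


Apply wave power formula:
  g^2 = 9.81^2 = 96.2361
  Hs^2 = 1.6^2 = 2.56
  Numerator = rho * g^2 * Hs^2 * Tp = 1025 * 96.2361 * 2.56 * 8.2 = 2070692.92
  Denominator = 64 * pi = 201.0619
  P = 2070692.92 / 201.0619 = 10298.78 W/m

10298.78


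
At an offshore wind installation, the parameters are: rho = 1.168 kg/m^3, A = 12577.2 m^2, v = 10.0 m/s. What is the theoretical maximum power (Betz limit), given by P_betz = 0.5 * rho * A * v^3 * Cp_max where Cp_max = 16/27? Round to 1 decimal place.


The Betz coefficient Cp_max = 16/27 = 0.5926
v^3 = 10.0^3 = 1000.0
P_betz = 0.5 * rho * A * v^3 * Cp_max
P_betz = 0.5 * 1.168 * 12577.2 * 1000.0 * 0.5926
P_betz = 4352642.8 W

4352642.8


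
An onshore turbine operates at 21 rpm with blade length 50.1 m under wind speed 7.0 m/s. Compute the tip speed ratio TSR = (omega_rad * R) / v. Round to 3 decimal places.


Convert rotational speed to rad/s:
  omega = 21 * 2 * pi / 60 = 2.1991 rad/s
Compute tip speed:
  v_tip = omega * R = 2.1991 * 50.1 = 110.176 m/s
Tip speed ratio:
  TSR = v_tip / v_wind = 110.176 / 7.0 = 15.739

15.739


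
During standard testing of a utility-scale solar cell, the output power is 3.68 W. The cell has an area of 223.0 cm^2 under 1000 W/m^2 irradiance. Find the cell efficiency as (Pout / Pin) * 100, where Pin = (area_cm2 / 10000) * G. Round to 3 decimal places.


First compute the input power:
  Pin = area_cm2 / 10000 * G = 223.0 / 10000 * 1000 = 22.3 W
Then compute efficiency:
  Efficiency = (Pout / Pin) * 100 = (3.68 / 22.3) * 100
  Efficiency = 16.502%

16.502


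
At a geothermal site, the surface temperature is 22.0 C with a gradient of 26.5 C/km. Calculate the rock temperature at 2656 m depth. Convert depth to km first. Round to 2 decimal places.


Convert depth to km: 2656 / 1000 = 2.656 km
Temperature increase = gradient * depth_km = 26.5 * 2.656 = 70.38 C
Temperature at depth = T_surface + delta_T = 22.0 + 70.38
T = 92.38 C

92.38


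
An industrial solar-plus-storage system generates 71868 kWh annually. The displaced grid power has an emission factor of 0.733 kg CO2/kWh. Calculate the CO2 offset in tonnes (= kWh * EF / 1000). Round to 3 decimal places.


CO2 offset in kg = generation * emission_factor
CO2 offset = 71868 * 0.733 = 52679.24 kg
Convert to tonnes:
  CO2 offset = 52679.24 / 1000 = 52.679 tonnes

52.679


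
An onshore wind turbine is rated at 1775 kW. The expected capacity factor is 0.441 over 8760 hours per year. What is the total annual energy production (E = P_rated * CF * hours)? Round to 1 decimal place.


Annual energy = rated_kW * capacity_factor * hours_per_year
Given: P_rated = 1775 kW, CF = 0.441, hours = 8760
E = 1775 * 0.441 * 8760
E = 6857109.0 kWh

6857109.0


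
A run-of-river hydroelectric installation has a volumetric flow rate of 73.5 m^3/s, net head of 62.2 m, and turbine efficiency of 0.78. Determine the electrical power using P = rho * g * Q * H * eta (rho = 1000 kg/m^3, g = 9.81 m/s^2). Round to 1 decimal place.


Apply the hydropower formula P = rho * g * Q * H * eta
rho * g = 1000 * 9.81 = 9810.0
P = 9810.0 * 73.5 * 62.2 * 0.78
P = 34981734.1 W

34981734.1


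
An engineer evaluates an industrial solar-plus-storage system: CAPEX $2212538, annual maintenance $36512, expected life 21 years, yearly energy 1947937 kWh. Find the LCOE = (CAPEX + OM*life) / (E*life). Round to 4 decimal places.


Total cost = CAPEX + OM * lifetime = 2212538 + 36512 * 21 = 2212538 + 766752 = 2979290
Total generation = annual * lifetime = 1947937 * 21 = 40906677 kWh
LCOE = 2979290 / 40906677
LCOE = 0.0728 $/kWh

0.0728


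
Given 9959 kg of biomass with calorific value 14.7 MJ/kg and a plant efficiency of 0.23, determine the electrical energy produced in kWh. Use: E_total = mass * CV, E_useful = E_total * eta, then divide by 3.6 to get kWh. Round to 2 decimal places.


Total energy = mass * CV = 9959 * 14.7 = 146397.3 MJ
Useful energy = total * eta = 146397.3 * 0.23 = 33671.38 MJ
Convert to kWh: 33671.38 / 3.6
Useful energy = 9353.16 kWh

9353.16


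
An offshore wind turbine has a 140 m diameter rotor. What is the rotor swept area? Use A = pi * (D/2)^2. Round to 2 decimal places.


Compute the rotor radius:
  r = D / 2 = 140 / 2 = 70.0 m
Calculate swept area:
  A = pi * r^2 = pi * 70.0^2
  A = 15393.80 m^2

15393.80


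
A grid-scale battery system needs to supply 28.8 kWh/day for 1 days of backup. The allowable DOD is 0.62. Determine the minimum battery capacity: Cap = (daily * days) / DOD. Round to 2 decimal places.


Total energy needed = daily * days = 28.8 * 1 = 28.8 kWh
Account for depth of discharge:
  Cap = total_energy / DOD = 28.8 / 0.62
  Cap = 46.45 kWh

46.45


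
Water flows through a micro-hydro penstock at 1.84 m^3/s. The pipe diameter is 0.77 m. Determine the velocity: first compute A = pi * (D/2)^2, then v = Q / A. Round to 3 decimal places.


Compute pipe cross-sectional area:
  A = pi * (D/2)^2 = pi * (0.77/2)^2 = 0.4657 m^2
Calculate velocity:
  v = Q / A = 1.84 / 0.4657
  v = 3.951 m/s

3.951


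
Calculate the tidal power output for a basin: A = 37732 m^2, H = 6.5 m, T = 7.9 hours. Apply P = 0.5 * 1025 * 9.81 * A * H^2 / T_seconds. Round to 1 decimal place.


Convert period to seconds: T = 7.9 * 3600 = 28440.0 s
H^2 = 6.5^2 = 42.25
P = 0.5 * rho * g * A * H^2 / T
P = 0.5 * 1025 * 9.81 * 37732 * 42.25 / 28440.0
P = 281818.7 W

281818.7


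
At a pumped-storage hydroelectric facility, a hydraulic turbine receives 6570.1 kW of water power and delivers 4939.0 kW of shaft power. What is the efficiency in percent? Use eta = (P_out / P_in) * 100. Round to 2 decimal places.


Turbine efficiency = (output power / input power) * 100
eta = (4939.0 / 6570.1) * 100
eta = 75.17%

75.17


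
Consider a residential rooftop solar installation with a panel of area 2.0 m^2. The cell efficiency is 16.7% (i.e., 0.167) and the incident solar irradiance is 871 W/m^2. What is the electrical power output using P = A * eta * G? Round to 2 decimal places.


Use the solar power formula P = A * eta * G.
Given: A = 2.0 m^2, eta = 0.167, G = 871 W/m^2
P = 2.0 * 0.167 * 871
P = 290.91 W

290.91


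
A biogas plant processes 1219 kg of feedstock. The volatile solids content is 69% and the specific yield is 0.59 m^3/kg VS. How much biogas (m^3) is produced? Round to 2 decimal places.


Compute volatile solids:
  VS = mass * VS_fraction = 1219 * 0.69 = 841.11 kg
Calculate biogas volume:
  Biogas = VS * specific_yield = 841.11 * 0.59
  Biogas = 496.25 m^3

496.25


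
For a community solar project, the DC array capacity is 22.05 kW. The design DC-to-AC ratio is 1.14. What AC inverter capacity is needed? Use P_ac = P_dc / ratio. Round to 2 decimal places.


The inverter AC capacity is determined by the DC/AC ratio.
Given: P_dc = 22.05 kW, DC/AC ratio = 1.14
P_ac = P_dc / ratio = 22.05 / 1.14
P_ac = 19.34 kW

19.34


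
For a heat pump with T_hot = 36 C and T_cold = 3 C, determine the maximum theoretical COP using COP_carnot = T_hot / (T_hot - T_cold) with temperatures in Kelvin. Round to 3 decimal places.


Convert to Kelvin:
  T_hot = 36 + 273.15 = 309.15 K
  T_cold = 3 + 273.15 = 276.15 K
Apply Carnot COP formula:
  COP = T_hot_K / (T_hot_K - T_cold_K) = 309.15 / 33.0
  COP = 9.368

9.368


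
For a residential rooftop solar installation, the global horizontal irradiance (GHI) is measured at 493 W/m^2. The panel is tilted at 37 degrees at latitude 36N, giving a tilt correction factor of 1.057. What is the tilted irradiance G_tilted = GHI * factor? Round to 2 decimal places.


Identify the given values:
  GHI = 493 W/m^2, tilt correction factor = 1.057
Apply the formula G_tilted = GHI * factor:
  G_tilted = 493 * 1.057
  G_tilted = 521.10 W/m^2

521.10


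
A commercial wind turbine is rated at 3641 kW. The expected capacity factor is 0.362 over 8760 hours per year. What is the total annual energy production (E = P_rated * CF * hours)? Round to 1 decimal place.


Annual energy = rated_kW * capacity_factor * hours_per_year
Given: P_rated = 3641 kW, CF = 0.362, hours = 8760
E = 3641 * 0.362 * 8760
E = 11546047.9 kWh

11546047.9


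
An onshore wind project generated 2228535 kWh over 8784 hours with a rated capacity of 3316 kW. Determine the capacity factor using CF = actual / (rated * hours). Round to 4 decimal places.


Capacity factor = actual output / maximum possible output
Maximum possible = rated * hours = 3316 * 8784 = 29127744 kWh
CF = 2228535 / 29127744
CF = 0.0765

0.0765


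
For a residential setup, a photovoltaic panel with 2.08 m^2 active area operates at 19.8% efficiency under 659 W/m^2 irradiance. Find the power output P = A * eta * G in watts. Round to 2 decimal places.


Use the solar power formula P = A * eta * G.
Given: A = 2.08 m^2, eta = 0.198, G = 659 W/m^2
P = 2.08 * 0.198 * 659
P = 271.40 W

271.40


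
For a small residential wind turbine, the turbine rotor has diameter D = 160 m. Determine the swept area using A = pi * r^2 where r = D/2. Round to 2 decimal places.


Compute the rotor radius:
  r = D / 2 = 160 / 2 = 80.0 m
Calculate swept area:
  A = pi * r^2 = pi * 80.0^2
  A = 20106.19 m^2

20106.19


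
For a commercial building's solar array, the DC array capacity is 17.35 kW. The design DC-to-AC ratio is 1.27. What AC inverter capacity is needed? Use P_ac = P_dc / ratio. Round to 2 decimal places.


The inverter AC capacity is determined by the DC/AC ratio.
Given: P_dc = 17.35 kW, DC/AC ratio = 1.27
P_ac = P_dc / ratio = 17.35 / 1.27
P_ac = 13.66 kW

13.66


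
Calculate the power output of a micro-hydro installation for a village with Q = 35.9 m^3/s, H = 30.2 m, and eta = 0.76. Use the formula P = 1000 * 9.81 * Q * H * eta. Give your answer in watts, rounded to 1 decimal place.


Apply the hydropower formula P = rho * g * Q * H * eta
rho * g = 1000 * 9.81 = 9810.0
P = 9810.0 * 35.9 * 30.2 * 0.76
P = 8083212.4 W

8083212.4


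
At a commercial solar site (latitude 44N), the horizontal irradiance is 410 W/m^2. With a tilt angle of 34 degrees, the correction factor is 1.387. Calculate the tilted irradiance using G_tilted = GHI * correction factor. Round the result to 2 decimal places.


Identify the given values:
  GHI = 410 W/m^2, tilt correction factor = 1.387
Apply the formula G_tilted = GHI * factor:
  G_tilted = 410 * 1.387
  G_tilted = 568.67 W/m^2

568.67


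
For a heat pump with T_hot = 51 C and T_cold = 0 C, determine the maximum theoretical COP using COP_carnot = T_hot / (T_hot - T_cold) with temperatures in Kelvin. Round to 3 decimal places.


Convert to Kelvin:
  T_hot = 51 + 273.15 = 324.15 K
  T_cold = 0 + 273.15 = 273.15 K
Apply Carnot COP formula:
  COP = T_hot_K / (T_hot_K - T_cold_K) = 324.15 / 51.0
  COP = 6.356

6.356


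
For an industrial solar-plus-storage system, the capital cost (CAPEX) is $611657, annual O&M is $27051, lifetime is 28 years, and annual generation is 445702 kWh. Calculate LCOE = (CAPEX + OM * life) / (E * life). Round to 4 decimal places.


Total cost = CAPEX + OM * lifetime = 611657 + 27051 * 28 = 611657 + 757428 = 1369085
Total generation = annual * lifetime = 445702 * 28 = 12479656 kWh
LCOE = 1369085 / 12479656
LCOE = 0.1097 $/kWh

0.1097


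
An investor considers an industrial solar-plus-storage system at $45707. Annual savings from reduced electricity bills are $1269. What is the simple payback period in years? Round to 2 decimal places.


Simple payback period = initial cost / annual savings
Payback = 45707 / 1269
Payback = 36.02 years

36.02


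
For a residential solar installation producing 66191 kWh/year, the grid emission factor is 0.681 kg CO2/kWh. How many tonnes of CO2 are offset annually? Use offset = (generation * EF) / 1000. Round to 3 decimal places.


CO2 offset in kg = generation * emission_factor
CO2 offset = 66191 * 0.681 = 45076.07 kg
Convert to tonnes:
  CO2 offset = 45076.07 / 1000 = 45.076 tonnes

45.076


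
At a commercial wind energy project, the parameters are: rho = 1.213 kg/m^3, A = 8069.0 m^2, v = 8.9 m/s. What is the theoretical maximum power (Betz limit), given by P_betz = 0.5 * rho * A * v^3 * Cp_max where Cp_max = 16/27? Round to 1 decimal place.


The Betz coefficient Cp_max = 16/27 = 0.5926
v^3 = 8.9^3 = 704.969
P_betz = 0.5 * rho * A * v^3 * Cp_max
P_betz = 0.5 * 1.213 * 8069.0 * 704.969 * 0.5926
P_betz = 2044451.2 W

2044451.2


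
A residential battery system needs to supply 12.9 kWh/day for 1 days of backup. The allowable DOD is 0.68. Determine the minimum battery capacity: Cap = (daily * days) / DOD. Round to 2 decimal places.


Total energy needed = daily * days = 12.9 * 1 = 12.9 kWh
Account for depth of discharge:
  Cap = total_energy / DOD = 12.9 / 0.68
  Cap = 18.97 kWh

18.97


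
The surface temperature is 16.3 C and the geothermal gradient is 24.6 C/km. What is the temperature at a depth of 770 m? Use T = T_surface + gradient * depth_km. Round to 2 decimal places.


Convert depth to km: 770 / 1000 = 0.77 km
Temperature increase = gradient * depth_km = 24.6 * 0.77 = 18.94 C
Temperature at depth = T_surface + delta_T = 16.3 + 18.94
T = 35.24 C

35.24


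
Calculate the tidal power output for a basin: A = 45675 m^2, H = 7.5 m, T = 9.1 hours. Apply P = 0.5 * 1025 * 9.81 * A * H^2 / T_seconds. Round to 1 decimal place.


Convert period to seconds: T = 9.1 * 3600 = 32760.0 s
H^2 = 7.5^2 = 56.25
P = 0.5 * rho * g * A * H^2 / T
P = 0.5 * 1025 * 9.81 * 45675 * 56.25 / 32760.0
P = 394293.9 W

394293.9


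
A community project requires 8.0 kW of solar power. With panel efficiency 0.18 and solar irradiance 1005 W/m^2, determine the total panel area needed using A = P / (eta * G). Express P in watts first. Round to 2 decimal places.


Convert target power to watts: P = 8.0 * 1000 = 8000.0 W
Compute denominator: eta * G = 0.18 * 1005 = 180.9
Required area A = P / (eta * G) = 8000.0 / 180.9
A = 44.22 m^2

44.22


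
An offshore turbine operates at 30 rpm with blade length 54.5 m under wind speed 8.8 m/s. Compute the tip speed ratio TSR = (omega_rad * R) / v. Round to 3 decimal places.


Convert rotational speed to rad/s:
  omega = 30 * 2 * pi / 60 = 3.1416 rad/s
Compute tip speed:
  v_tip = omega * R = 3.1416 * 54.5 = 171.217 m/s
Tip speed ratio:
  TSR = v_tip / v_wind = 171.217 / 8.8 = 19.456

19.456


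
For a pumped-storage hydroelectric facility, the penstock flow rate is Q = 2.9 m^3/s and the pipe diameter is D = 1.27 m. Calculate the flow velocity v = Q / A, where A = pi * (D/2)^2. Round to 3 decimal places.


Compute pipe cross-sectional area:
  A = pi * (D/2)^2 = pi * (1.27/2)^2 = 1.2668 m^2
Calculate velocity:
  v = Q / A = 2.9 / 1.2668
  v = 2.289 m/s

2.289


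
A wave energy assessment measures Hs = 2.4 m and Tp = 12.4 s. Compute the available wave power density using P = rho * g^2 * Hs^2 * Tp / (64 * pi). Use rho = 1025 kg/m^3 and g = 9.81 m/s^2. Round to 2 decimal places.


Apply wave power formula:
  g^2 = 9.81^2 = 96.2361
  Hs^2 = 2.4^2 = 5.76
  Numerator = rho * g^2 * Hs^2 * Tp = 1025 * 96.2361 * 5.76 * 12.4 = 7045406.39
  Denominator = 64 * pi = 201.0619
  P = 7045406.39 / 201.0619 = 35040.98 W/m

35040.98


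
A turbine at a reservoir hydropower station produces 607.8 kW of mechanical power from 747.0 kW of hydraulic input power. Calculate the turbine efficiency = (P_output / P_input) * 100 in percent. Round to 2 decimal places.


Turbine efficiency = (output power / input power) * 100
eta = (607.8 / 747.0) * 100
eta = 81.37%

81.37


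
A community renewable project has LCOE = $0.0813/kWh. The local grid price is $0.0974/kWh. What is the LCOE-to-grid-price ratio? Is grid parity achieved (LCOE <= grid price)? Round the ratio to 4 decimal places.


Compare LCOE to grid price:
  LCOE = $0.0813/kWh, Grid price = $0.0974/kWh
  Ratio = LCOE / grid_price = 0.0813 / 0.0974 = 0.8347
  Grid parity achieved (ratio <= 1)? yes

0.8347


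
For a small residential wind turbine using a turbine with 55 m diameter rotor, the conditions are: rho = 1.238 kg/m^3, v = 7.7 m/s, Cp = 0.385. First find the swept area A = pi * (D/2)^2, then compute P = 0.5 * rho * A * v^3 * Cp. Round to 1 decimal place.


Step 1 -- Compute swept area:
  A = pi * (D/2)^2 = pi * (55/2)^2 = 2375.83 m^2
Step 2 -- Apply wind power equation:
  P = 0.5 * rho * A * v^3 * Cp
  v^3 = 7.7^3 = 456.533
  P = 0.5 * 1.238 * 2375.83 * 456.533 * 0.385
  P = 258487.1 W

258487.1


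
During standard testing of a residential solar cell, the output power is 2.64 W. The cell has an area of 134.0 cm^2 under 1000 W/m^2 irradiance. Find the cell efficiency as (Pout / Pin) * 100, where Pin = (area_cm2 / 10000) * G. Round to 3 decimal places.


First compute the input power:
  Pin = area_cm2 / 10000 * G = 134.0 / 10000 * 1000 = 13.4 W
Then compute efficiency:
  Efficiency = (Pout / Pin) * 100 = (2.64 / 13.4) * 100
  Efficiency = 19.701%

19.701


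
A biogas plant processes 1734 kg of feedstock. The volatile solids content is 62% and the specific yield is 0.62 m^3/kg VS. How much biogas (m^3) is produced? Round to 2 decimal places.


Compute volatile solids:
  VS = mass * VS_fraction = 1734 * 0.62 = 1075.08 kg
Calculate biogas volume:
  Biogas = VS * specific_yield = 1075.08 * 0.62
  Biogas = 666.55 m^3

666.55


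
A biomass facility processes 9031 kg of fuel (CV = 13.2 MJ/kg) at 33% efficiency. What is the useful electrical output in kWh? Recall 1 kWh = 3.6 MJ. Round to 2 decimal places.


Total energy = mass * CV = 9031 * 13.2 = 119209.2 MJ
Useful energy = total * eta = 119209.2 * 0.33 = 39339.04 MJ
Convert to kWh: 39339.04 / 3.6
Useful energy = 10927.51 kWh

10927.51


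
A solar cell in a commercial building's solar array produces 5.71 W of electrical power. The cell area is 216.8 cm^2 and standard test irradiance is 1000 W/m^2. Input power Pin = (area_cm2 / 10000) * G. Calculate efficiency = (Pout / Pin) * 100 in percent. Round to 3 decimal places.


First compute the input power:
  Pin = area_cm2 / 10000 * G = 216.8 / 10000 * 1000 = 21.68 W
Then compute efficiency:
  Efficiency = (Pout / Pin) * 100 = (5.71 / 21.68) * 100
  Efficiency = 26.338%

26.338


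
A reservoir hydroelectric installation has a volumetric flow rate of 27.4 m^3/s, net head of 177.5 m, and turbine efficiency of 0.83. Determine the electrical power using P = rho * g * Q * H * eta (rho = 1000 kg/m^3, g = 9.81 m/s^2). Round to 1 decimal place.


Apply the hydropower formula P = rho * g * Q * H * eta
rho * g = 1000 * 9.81 = 9810.0
P = 9810.0 * 27.4 * 177.5 * 0.83
P = 39600076.1 W

39600076.1


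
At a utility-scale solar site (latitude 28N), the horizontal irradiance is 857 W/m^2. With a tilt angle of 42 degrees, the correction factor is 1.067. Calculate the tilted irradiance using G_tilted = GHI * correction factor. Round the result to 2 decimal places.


Identify the given values:
  GHI = 857 W/m^2, tilt correction factor = 1.067
Apply the formula G_tilted = GHI * factor:
  G_tilted = 857 * 1.067
  G_tilted = 914.42 W/m^2

914.42


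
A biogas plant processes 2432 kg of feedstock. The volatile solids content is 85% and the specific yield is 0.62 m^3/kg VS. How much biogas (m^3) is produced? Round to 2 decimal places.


Compute volatile solids:
  VS = mass * VS_fraction = 2432 * 0.85 = 2067.2 kg
Calculate biogas volume:
  Biogas = VS * specific_yield = 2067.2 * 0.62
  Biogas = 1281.66 m^3

1281.66


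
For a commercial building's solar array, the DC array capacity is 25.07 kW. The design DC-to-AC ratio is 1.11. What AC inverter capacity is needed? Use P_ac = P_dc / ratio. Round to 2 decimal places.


The inverter AC capacity is determined by the DC/AC ratio.
Given: P_dc = 25.07 kW, DC/AC ratio = 1.11
P_ac = P_dc / ratio = 25.07 / 1.11
P_ac = 22.59 kW

22.59


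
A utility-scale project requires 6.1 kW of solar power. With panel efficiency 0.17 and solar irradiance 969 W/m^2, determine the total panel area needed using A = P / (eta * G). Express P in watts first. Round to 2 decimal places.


Convert target power to watts: P = 6.1 * 1000 = 6100.0 W
Compute denominator: eta * G = 0.17 * 969 = 164.73
Required area A = P / (eta * G) = 6100.0 / 164.73
A = 37.03 m^2

37.03


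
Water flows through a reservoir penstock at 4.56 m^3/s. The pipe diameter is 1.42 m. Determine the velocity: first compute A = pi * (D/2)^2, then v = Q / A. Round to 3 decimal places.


Compute pipe cross-sectional area:
  A = pi * (D/2)^2 = pi * (1.42/2)^2 = 1.5837 m^2
Calculate velocity:
  v = Q / A = 4.56 / 1.5837
  v = 2.879 m/s

2.879


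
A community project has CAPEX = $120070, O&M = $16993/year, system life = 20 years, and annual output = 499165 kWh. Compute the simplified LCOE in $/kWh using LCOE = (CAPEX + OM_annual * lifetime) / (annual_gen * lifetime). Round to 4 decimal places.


Total cost = CAPEX + OM * lifetime = 120070 + 16993 * 20 = 120070 + 339860 = 459930
Total generation = annual * lifetime = 499165 * 20 = 9983300 kWh
LCOE = 459930 / 9983300
LCOE = 0.0461 $/kWh

0.0461


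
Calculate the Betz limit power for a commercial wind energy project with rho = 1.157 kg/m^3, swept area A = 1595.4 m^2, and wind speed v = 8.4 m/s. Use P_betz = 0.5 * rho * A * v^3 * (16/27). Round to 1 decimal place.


The Betz coefficient Cp_max = 16/27 = 0.5926
v^3 = 8.4^3 = 592.704
P_betz = 0.5 * rho * A * v^3 * Cp_max
P_betz = 0.5 * 1.157 * 1595.4 * 592.704 * 0.5926
P_betz = 324165.7 W

324165.7


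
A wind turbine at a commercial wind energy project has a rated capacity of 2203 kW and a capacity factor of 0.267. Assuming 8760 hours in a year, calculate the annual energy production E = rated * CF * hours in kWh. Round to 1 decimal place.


Annual energy = rated_kW * capacity_factor * hours_per_year
Given: P_rated = 2203 kW, CF = 0.267, hours = 8760
E = 2203 * 0.267 * 8760
E = 5152640.8 kWh

5152640.8


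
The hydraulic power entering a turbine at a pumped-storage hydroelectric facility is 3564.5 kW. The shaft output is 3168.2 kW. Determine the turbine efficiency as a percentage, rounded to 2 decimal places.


Turbine efficiency = (output power / input power) * 100
eta = (3168.2 / 3564.5) * 100
eta = 88.88%

88.88


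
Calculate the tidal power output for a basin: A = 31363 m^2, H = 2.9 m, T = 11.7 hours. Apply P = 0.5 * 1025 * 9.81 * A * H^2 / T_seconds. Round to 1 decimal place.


Convert period to seconds: T = 11.7 * 3600 = 42120.0 s
H^2 = 2.9^2 = 8.41
P = 0.5 * rho * g * A * H^2 / T
P = 0.5 * 1025 * 9.81 * 31363 * 8.41 / 42120.0
P = 31483.9 W

31483.9


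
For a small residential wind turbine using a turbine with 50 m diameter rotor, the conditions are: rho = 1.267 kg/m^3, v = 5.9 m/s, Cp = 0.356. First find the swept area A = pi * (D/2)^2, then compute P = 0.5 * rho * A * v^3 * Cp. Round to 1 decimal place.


Step 1 -- Compute swept area:
  A = pi * (D/2)^2 = pi * (50/2)^2 = 1963.5 m^2
Step 2 -- Apply wind power equation:
  P = 0.5 * rho * A * v^3 * Cp
  v^3 = 5.9^3 = 205.379
  P = 0.5 * 1.267 * 1963.5 * 205.379 * 0.356
  P = 90945.8 W

90945.8


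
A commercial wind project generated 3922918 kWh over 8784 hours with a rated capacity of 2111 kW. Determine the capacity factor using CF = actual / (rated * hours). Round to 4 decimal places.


Capacity factor = actual output / maximum possible output
Maximum possible = rated * hours = 2111 * 8784 = 18543024 kWh
CF = 3922918 / 18543024
CF = 0.2116

0.2116


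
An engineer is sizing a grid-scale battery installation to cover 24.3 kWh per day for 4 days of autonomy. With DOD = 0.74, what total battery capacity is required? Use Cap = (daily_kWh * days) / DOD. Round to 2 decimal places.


Total energy needed = daily * days = 24.3 * 4 = 97.2 kWh
Account for depth of discharge:
  Cap = total_energy / DOD = 97.2 / 0.74
  Cap = 131.35 kWh

131.35


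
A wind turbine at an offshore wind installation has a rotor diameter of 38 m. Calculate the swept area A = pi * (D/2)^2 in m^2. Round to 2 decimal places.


Compute the rotor radius:
  r = D / 2 = 38 / 2 = 19.0 m
Calculate swept area:
  A = pi * r^2 = pi * 19.0^2
  A = 1134.11 m^2

1134.11


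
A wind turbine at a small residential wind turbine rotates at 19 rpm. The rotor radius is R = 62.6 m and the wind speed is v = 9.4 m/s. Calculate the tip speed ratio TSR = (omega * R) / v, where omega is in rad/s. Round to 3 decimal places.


Convert rotational speed to rad/s:
  omega = 19 * 2 * pi / 60 = 1.9897 rad/s
Compute tip speed:
  v_tip = omega * R = 1.9897 * 62.6 = 124.554 m/s
Tip speed ratio:
  TSR = v_tip / v_wind = 124.554 / 9.4 = 13.250

13.250


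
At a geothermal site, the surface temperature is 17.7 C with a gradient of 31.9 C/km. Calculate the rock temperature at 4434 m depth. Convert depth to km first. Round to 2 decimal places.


Convert depth to km: 4434 / 1000 = 4.434 km
Temperature increase = gradient * depth_km = 31.9 * 4.434 = 141.44 C
Temperature at depth = T_surface + delta_T = 17.7 + 141.44
T = 159.14 C

159.14


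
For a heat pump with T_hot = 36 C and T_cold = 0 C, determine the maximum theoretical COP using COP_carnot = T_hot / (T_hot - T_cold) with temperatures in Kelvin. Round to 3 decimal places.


Convert to Kelvin:
  T_hot = 36 + 273.15 = 309.15 K
  T_cold = 0 + 273.15 = 273.15 K
Apply Carnot COP formula:
  COP = T_hot_K / (T_hot_K - T_cold_K) = 309.15 / 36.0
  COP = 8.588

8.588


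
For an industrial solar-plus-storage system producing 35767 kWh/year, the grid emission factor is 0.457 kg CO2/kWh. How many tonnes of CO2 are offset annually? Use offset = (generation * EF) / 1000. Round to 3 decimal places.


CO2 offset in kg = generation * emission_factor
CO2 offset = 35767 * 0.457 = 16345.52 kg
Convert to tonnes:
  CO2 offset = 16345.52 / 1000 = 16.346 tonnes

16.346


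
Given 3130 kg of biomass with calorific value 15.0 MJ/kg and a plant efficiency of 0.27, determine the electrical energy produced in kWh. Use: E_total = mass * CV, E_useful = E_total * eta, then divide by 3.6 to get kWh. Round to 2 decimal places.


Total energy = mass * CV = 3130 * 15.0 = 46950.0 MJ
Useful energy = total * eta = 46950.0 * 0.27 = 12676.5 MJ
Convert to kWh: 12676.5 / 3.6
Useful energy = 3521.25 kWh

3521.25


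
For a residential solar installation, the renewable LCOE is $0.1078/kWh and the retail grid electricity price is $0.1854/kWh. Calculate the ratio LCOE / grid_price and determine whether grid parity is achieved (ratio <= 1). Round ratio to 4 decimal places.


Compare LCOE to grid price:
  LCOE = $0.1078/kWh, Grid price = $0.1854/kWh
  Ratio = LCOE / grid_price = 0.1078 / 0.1854 = 0.5814
  Grid parity achieved (ratio <= 1)? yes

0.5814


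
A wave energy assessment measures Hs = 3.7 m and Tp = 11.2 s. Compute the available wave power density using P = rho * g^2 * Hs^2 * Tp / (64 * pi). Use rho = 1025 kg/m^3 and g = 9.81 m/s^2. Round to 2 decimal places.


Apply wave power formula:
  g^2 = 9.81^2 = 96.2361
  Hs^2 = 3.7^2 = 13.69
  Numerator = rho * g^2 * Hs^2 * Tp = 1025 * 96.2361 * 13.69 * 11.2 = 15124580.96
  Denominator = 64 * pi = 201.0619
  P = 15124580.96 / 201.0619 = 75223.49 W/m

75223.49


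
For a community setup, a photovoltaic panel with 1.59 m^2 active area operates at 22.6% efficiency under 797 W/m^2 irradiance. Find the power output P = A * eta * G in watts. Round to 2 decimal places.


Use the solar power formula P = A * eta * G.
Given: A = 1.59 m^2, eta = 0.226, G = 797 W/m^2
P = 1.59 * 0.226 * 797
P = 286.39 W

286.39


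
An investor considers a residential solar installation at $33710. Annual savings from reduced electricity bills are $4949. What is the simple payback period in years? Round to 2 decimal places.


Simple payback period = initial cost / annual savings
Payback = 33710 / 4949
Payback = 6.81 years

6.81


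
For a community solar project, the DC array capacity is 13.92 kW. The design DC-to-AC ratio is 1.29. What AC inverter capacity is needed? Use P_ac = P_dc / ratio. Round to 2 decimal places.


The inverter AC capacity is determined by the DC/AC ratio.
Given: P_dc = 13.92 kW, DC/AC ratio = 1.29
P_ac = P_dc / ratio = 13.92 / 1.29
P_ac = 10.79 kW

10.79


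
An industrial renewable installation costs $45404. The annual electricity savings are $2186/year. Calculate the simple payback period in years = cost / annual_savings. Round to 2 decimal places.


Simple payback period = initial cost / annual savings
Payback = 45404 / 2186
Payback = 20.77 years

20.77


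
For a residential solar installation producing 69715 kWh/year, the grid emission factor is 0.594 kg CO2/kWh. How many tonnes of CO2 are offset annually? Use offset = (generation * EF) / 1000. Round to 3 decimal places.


CO2 offset in kg = generation * emission_factor
CO2 offset = 69715 * 0.594 = 41410.71 kg
Convert to tonnes:
  CO2 offset = 41410.71 / 1000 = 41.411 tonnes

41.411


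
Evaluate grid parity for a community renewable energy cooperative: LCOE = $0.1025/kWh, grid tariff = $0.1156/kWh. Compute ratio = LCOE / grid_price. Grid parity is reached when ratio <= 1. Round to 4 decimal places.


Compare LCOE to grid price:
  LCOE = $0.1025/kWh, Grid price = $0.1156/kWh
  Ratio = LCOE / grid_price = 0.1025 / 0.1156 = 0.8867
  Grid parity achieved (ratio <= 1)? yes

0.8867


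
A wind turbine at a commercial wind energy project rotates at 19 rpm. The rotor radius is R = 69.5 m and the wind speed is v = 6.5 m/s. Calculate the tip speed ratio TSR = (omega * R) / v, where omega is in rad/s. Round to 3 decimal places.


Convert rotational speed to rad/s:
  omega = 19 * 2 * pi / 60 = 1.9897 rad/s
Compute tip speed:
  v_tip = omega * R = 1.9897 * 69.5 = 138.282 m/s
Tip speed ratio:
  TSR = v_tip / v_wind = 138.282 / 6.5 = 21.274

21.274


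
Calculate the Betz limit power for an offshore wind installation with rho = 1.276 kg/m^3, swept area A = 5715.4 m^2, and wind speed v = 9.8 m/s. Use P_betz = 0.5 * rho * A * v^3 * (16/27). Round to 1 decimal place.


The Betz coefficient Cp_max = 16/27 = 0.5926
v^3 = 9.8^3 = 941.192
P_betz = 0.5 * rho * A * v^3 * Cp_max
P_betz = 0.5 * 1.276 * 5715.4 * 941.192 * 0.5926
P_betz = 2033769.6 W

2033769.6


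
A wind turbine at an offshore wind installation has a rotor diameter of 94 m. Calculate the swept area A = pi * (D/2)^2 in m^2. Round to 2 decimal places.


Compute the rotor radius:
  r = D / 2 = 94 / 2 = 47.0 m
Calculate swept area:
  A = pi * r^2 = pi * 47.0^2
  A = 6939.78 m^2

6939.78


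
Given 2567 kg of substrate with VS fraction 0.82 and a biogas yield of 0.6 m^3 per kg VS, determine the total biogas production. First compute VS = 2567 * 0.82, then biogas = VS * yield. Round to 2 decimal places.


Compute volatile solids:
  VS = mass * VS_fraction = 2567 * 0.82 = 2104.94 kg
Calculate biogas volume:
  Biogas = VS * specific_yield = 2104.94 * 0.6
  Biogas = 1262.96 m^3

1262.96


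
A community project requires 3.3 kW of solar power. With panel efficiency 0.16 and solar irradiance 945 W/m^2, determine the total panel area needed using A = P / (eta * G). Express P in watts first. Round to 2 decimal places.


Convert target power to watts: P = 3.3 * 1000 = 3300.0 W
Compute denominator: eta * G = 0.16 * 945 = 151.2
Required area A = P / (eta * G) = 3300.0 / 151.2
A = 21.83 m^2

21.83


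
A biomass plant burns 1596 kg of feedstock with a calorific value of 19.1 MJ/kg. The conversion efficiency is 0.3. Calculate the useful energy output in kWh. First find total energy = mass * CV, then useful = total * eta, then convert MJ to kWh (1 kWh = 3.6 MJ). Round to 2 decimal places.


Total energy = mass * CV = 1596 * 19.1 = 30483.6 MJ
Useful energy = total * eta = 30483.6 * 0.3 = 9145.08 MJ
Convert to kWh: 9145.08 / 3.6
Useful energy = 2540.30 kWh

2540.30


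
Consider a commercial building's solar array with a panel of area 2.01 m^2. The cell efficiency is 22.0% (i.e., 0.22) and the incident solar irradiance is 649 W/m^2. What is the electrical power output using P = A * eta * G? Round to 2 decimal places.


Use the solar power formula P = A * eta * G.
Given: A = 2.01 m^2, eta = 0.22, G = 649 W/m^2
P = 2.01 * 0.22 * 649
P = 286.99 W

286.99


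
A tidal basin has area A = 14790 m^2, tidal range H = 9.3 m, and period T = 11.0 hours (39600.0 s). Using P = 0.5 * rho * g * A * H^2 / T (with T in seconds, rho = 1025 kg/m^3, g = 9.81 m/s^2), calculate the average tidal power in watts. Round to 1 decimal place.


Convert period to seconds: T = 11.0 * 3600 = 39600.0 s
H^2 = 9.3^2 = 86.49
P = 0.5 * rho * g * A * H^2 / T
P = 0.5 * 1025 * 9.81 * 14790 * 86.49 / 39600.0
P = 162405.9 W

162405.9


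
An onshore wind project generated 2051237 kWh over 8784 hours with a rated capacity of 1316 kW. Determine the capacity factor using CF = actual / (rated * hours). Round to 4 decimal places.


Capacity factor = actual output / maximum possible output
Maximum possible = rated * hours = 1316 * 8784 = 11559744 kWh
CF = 2051237 / 11559744
CF = 0.1774

0.1774


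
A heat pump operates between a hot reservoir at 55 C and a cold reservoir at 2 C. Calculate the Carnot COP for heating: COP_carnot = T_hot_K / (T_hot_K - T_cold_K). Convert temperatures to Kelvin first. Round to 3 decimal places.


Convert to Kelvin:
  T_hot = 55 + 273.15 = 328.15 K
  T_cold = 2 + 273.15 = 275.15 K
Apply Carnot COP formula:
  COP = T_hot_K / (T_hot_K - T_cold_K) = 328.15 / 53.0
  COP = 6.192

6.192


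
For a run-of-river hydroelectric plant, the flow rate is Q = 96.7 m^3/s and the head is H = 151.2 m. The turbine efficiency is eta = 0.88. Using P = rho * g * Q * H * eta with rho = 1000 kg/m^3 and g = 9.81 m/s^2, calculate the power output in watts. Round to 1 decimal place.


Apply the hydropower formula P = rho * g * Q * H * eta
rho * g = 1000 * 9.81 = 9810.0
P = 9810.0 * 96.7 * 151.2 * 0.88
P = 126220514.1 W

126220514.1


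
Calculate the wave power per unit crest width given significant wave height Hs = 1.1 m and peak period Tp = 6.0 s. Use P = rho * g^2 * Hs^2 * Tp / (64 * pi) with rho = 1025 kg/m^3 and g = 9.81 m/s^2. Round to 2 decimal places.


Apply wave power formula:
  g^2 = 9.81^2 = 96.2361
  Hs^2 = 1.1^2 = 1.21
  Numerator = rho * g^2 * Hs^2 * Tp = 1025 * 96.2361 * 1.21 * 6.0 = 716140.94
  Denominator = 64 * pi = 201.0619
  P = 716140.94 / 201.0619 = 3561.79 W/m

3561.79


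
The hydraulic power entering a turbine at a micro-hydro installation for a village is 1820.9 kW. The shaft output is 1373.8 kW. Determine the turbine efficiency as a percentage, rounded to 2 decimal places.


Turbine efficiency = (output power / input power) * 100
eta = (1373.8 / 1820.9) * 100
eta = 75.45%

75.45


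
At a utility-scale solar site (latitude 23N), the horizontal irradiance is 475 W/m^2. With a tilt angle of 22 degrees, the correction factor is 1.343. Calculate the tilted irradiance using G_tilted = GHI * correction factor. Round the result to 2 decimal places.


Identify the given values:
  GHI = 475 W/m^2, tilt correction factor = 1.343
Apply the formula G_tilted = GHI * factor:
  G_tilted = 475 * 1.343
  G_tilted = 637.93 W/m^2

637.93


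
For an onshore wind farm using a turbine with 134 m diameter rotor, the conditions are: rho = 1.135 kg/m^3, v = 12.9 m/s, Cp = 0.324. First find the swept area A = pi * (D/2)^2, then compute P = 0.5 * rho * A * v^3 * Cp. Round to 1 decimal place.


Step 1 -- Compute swept area:
  A = pi * (D/2)^2 = pi * (134/2)^2 = 14102.61 m^2
Step 2 -- Apply wind power equation:
  P = 0.5 * rho * A * v^3 * Cp
  v^3 = 12.9^3 = 2146.689
  P = 0.5 * 1.135 * 14102.61 * 2146.689 * 0.324
  P = 5566465.0 W

5566465.0


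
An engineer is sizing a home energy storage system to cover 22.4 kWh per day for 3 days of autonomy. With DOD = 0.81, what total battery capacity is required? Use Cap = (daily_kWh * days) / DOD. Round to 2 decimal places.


Total energy needed = daily * days = 22.4 * 3 = 67.2 kWh
Account for depth of discharge:
  Cap = total_energy / DOD = 67.2 / 0.81
  Cap = 82.96 kWh

82.96


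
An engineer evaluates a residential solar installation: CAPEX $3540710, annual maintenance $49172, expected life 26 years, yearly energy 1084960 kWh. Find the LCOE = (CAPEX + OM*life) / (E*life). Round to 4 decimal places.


Total cost = CAPEX + OM * lifetime = 3540710 + 49172 * 26 = 3540710 + 1278472 = 4819182
Total generation = annual * lifetime = 1084960 * 26 = 28208960 kWh
LCOE = 4819182 / 28208960
LCOE = 0.1708 $/kWh

0.1708


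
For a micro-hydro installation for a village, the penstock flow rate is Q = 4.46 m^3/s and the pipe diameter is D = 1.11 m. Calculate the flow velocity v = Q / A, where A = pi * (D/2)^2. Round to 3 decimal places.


Compute pipe cross-sectional area:
  A = pi * (D/2)^2 = pi * (1.11/2)^2 = 0.9677 m^2
Calculate velocity:
  v = Q / A = 4.46 / 0.9677
  v = 4.609 m/s

4.609


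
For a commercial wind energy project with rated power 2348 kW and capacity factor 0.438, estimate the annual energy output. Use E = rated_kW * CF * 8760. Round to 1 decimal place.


Annual energy = rated_kW * capacity_factor * hours_per_year
Given: P_rated = 2348 kW, CF = 0.438, hours = 8760
E = 2348 * 0.438 * 8760
E = 9008994.2 kWh

9008994.2


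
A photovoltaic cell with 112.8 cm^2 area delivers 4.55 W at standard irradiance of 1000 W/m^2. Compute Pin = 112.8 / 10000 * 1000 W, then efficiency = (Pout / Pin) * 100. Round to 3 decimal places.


First compute the input power:
  Pin = area_cm2 / 10000 * G = 112.8 / 10000 * 1000 = 11.28 W
Then compute efficiency:
  Efficiency = (Pout / Pin) * 100 = (4.55 / 11.28) * 100
  Efficiency = 40.337%

40.337


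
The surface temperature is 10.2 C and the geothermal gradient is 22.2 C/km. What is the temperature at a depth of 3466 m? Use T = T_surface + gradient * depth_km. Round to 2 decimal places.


Convert depth to km: 3466 / 1000 = 3.466 km
Temperature increase = gradient * depth_km = 22.2 * 3.466 = 76.95 C
Temperature at depth = T_surface + delta_T = 10.2 + 76.95
T = 87.15 C

87.15
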